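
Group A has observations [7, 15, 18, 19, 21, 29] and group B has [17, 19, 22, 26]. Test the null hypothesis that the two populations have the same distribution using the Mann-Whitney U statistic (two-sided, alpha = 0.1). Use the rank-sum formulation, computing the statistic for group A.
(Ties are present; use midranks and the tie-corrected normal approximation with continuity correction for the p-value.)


Step 1: Combine and sort all 10 observations; assign midranks.
sorted (value, group): (7,X), (15,X), (17,Y), (18,X), (19,X), (19,Y), (21,X), (22,Y), (26,Y), (29,X)
ranks: 7->1, 15->2, 17->3, 18->4, 19->5.5, 19->5.5, 21->7, 22->8, 26->9, 29->10
Step 2: Rank sum for X: R1 = 1 + 2 + 4 + 5.5 + 7 + 10 = 29.5.
Step 3: U_X = R1 - n1(n1+1)/2 = 29.5 - 6*7/2 = 29.5 - 21 = 8.5.
       U_Y = n1*n2 - U_X = 24 - 8.5 = 15.5.
Step 4: Ties are present, so use the tie-corrected normal approximation (with continuity correction) for the p-value.
Step 5: p-value = 0.521166; compare to alpha = 0.1. fail to reject H0.

U_X = 8.5, p = 0.521166, fail to reject H0 at alpha = 0.1.


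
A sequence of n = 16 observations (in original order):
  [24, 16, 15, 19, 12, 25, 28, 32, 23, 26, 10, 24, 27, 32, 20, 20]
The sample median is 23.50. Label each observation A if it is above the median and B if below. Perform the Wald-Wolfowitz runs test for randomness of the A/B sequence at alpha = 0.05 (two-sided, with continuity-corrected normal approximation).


Step 1: Compute median = 23.50; label A = above, B = below.
Labels in order: ABBBBAAABABAAABB  (n_A = 8, n_B = 8)
Step 2: Count runs R = 8.
Step 3: Under H0 (random ordering), E[R] = 2*n_A*n_B/(n_A+n_B) + 1 = 2*8*8/16 + 1 = 9.0000.
        Var[R] = 2*n_A*n_B*(2*n_A*n_B - n_A - n_B) / ((n_A+n_B)^2 * (n_A+n_B-1)) = 14336/3840 = 3.7333.
        SD[R] = 1.9322.
Step 4: Continuity-corrected z = (R + 0.5 - E[R]) / SD[R] = (8 + 0.5 - 9.0000) / 1.9322 = -0.2588.
Step 5: Two-sided p-value via normal approximation = 2*(1 - Phi(|z|)) = 0.795809.
Step 6: alpha = 0.05. fail to reject H0.

R = 8, z = -0.2588, p = 0.795809, fail to reject H0.


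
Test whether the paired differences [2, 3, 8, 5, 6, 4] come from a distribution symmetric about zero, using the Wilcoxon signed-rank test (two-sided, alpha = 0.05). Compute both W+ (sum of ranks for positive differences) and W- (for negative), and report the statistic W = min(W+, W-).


Step 1: Drop any zero differences (none here) and take |d_i|.
|d| = [2, 3, 8, 5, 6, 4]
Step 2: Midrank |d_i| (ties get averaged ranks).
ranks: |2|->1, |3|->2, |8|->6, |5|->4, |6|->5, |4|->3
Step 3: Attach original signs; sum ranks with positive sign and with negative sign.
W+ = 1 + 2 + 6 + 4 + 5 + 3 = 21
W- = 0 = 0
(Check: W+ + W- = 21 should equal n(n+1)/2 = 21.)
Step 4: Test statistic W = min(W+, W-) = 0.
Step 5: No ties, so the exact null distribution over the 2^6 = 64 sign assignments gives the two-sided p-value = 0.031250.
Step 6: alpha = 0.05. reject H0.

W+ = 21, W- = 0, W = min = 0, p = 0.031250, reject H0.


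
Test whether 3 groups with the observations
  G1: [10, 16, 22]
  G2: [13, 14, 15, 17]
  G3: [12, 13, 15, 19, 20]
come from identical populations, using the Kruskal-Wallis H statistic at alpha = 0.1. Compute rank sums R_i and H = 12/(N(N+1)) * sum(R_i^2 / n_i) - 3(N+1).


Step 1: Combine all N = 12 observations and assign midranks.
sorted (value, group, rank): (10,G1,1), (12,G3,2), (13,G2,3.5), (13,G3,3.5), (14,G2,5), (15,G2,6.5), (15,G3,6.5), (16,G1,8), (17,G2,9), (19,G3,10), (20,G3,11), (22,G1,12)
Step 2: Sum ranks within each group.
R_1 = 21 (n_1 = 3)
R_2 = 24 (n_2 = 4)
R_3 = 33 (n_3 = 5)
Step 3: H = 12/(N(N+1)) * sum(R_i^2/n_i) - 3(N+1)
     = 12/(12*13) * (21^2/3 + 24^2/4 + 33^2/5) - 3*13
     = 0.076923 * 508.8 - 39
     = 0.138462.
Step 4: Ties present; correction factor C = 1 - 12/(12^3 - 12) = 0.993007. Corrected H = 0.138462 / 0.993007 = 0.139437.
Step 5: Under H0, H ~ chi^2(2); p-value = 0.932657.
Step 6: alpha = 0.1. fail to reject H0.

H = 0.1394, df = 2, p = 0.932657, fail to reject H0.


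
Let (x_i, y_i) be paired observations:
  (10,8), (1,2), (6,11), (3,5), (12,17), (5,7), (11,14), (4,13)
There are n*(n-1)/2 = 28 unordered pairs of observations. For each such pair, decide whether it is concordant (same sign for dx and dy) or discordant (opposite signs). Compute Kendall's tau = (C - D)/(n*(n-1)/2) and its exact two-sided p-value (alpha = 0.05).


Step 1: Enumerate the 28 unordered pairs (i,j) with i<j and classify each by sign(x_j-x_i) * sign(y_j-y_i).
  (1,2):dx=-9,dy=-6->C; (1,3):dx=-4,dy=+3->D; (1,4):dx=-7,dy=-3->C; (1,5):dx=+2,dy=+9->C
  (1,6):dx=-5,dy=-1->C; (1,7):dx=+1,dy=+6->C; (1,8):dx=-6,dy=+5->D; (2,3):dx=+5,dy=+9->C
  (2,4):dx=+2,dy=+3->C; (2,5):dx=+11,dy=+15->C; (2,6):dx=+4,dy=+5->C; (2,7):dx=+10,dy=+12->C
  (2,8):dx=+3,dy=+11->C; (3,4):dx=-3,dy=-6->C; (3,5):dx=+6,dy=+6->C; (3,6):dx=-1,dy=-4->C
  (3,7):dx=+5,dy=+3->C; (3,8):dx=-2,dy=+2->D; (4,5):dx=+9,dy=+12->C; (4,6):dx=+2,dy=+2->C
  (4,7):dx=+8,dy=+9->C; (4,8):dx=+1,dy=+8->C; (5,6):dx=-7,dy=-10->C; (5,7):dx=-1,dy=-3->C
  (5,8):dx=-8,dy=-4->C; (6,7):dx=+6,dy=+7->C; (6,8):dx=-1,dy=+6->D; (7,8):dx=-7,dy=-1->C
Step 2: C = 24, D = 4, total pairs = 28.
Step 3: tau = (C - D)/(n(n-1)/2) = (24 - 4)/28 = 0.714286.
Step 4: Exact two-sided p-value (enumerate n! = 40320 permutations of y under H0): p = 0.014137.
Step 5: alpha = 0.05. reject H0.

tau_b = 0.7143 (C=24, D=4), p = 0.014137, reject H0.


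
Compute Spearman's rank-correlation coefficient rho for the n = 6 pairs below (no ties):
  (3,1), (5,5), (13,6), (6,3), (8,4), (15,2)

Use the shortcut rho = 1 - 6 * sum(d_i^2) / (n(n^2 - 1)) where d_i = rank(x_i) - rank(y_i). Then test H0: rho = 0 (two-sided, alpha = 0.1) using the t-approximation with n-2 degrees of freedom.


Step 1: Rank x and y separately (midranks; no ties here).
rank(x): 3->1, 5->2, 13->5, 6->3, 8->4, 15->6
rank(y): 1->1, 5->5, 6->6, 3->3, 4->4, 2->2
Step 2: d_i = R_x(i) - R_y(i); compute d_i^2.
  (1-1)^2=0, (2-5)^2=9, (5-6)^2=1, (3-3)^2=0, (4-4)^2=0, (6-2)^2=16
sum(d^2) = 26.
Step 3: rho = 1 - 6*26 / (6*(6^2 - 1)) = 1 - 156/210 = 0.257143.
Step 4: Under H0, t = rho * sqrt((n-2)/(1-rho^2)) = 0.5322 ~ t(4).
Step 5: Two-sided p-value from the t-distribution with 4 df = 0.622787.
Step 6: alpha = 0.1. fail to reject H0.

rho = 0.2571, p = 0.622787, fail to reject H0 at alpha = 0.1.


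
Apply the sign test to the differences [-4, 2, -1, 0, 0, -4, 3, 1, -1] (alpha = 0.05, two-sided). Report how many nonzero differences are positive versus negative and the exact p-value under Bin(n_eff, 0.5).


Step 1: Discard zero differences. Original n = 9; n_eff = number of nonzero differences = 7.
Nonzero differences (with sign): -4, +2, -1, -4, +3, +1, -1
Step 2: Count signs: positive = 3, negative = 4.
Step 3: Under H0: P(positive) = 0.5, so the number of positives S ~ Bin(7, 0.5).
Step 4: Two-sided exact p-value = sum of Bin(7,0.5) probabilities at or below the observed probability = 1.000000.
Step 5: alpha = 0.05. fail to reject H0.

n_eff = 7, pos = 3, neg = 4, p = 1.000000, fail to reject H0.


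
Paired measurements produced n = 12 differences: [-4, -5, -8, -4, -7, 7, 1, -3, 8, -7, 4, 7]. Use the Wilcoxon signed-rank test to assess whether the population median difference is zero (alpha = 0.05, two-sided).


Step 1: Drop any zero differences (none here) and take |d_i|.
|d| = [4, 5, 8, 4, 7, 7, 1, 3, 8, 7, 4, 7]
Step 2: Midrank |d_i| (ties get averaged ranks).
ranks: |4|->4, |5|->6, |8|->11.5, |4|->4, |7|->8.5, |7|->8.5, |1|->1, |3|->2, |8|->11.5, |7|->8.5, |4|->4, |7|->8.5
Step 3: Attach original signs; sum ranks with positive sign and with negative sign.
W+ = 8.5 + 1 + 11.5 + 4 + 8.5 = 33.5
W- = 4 + 6 + 11.5 + 4 + 8.5 + 2 + 8.5 = 44.5
(Check: W+ + W- = 78 should equal n(n+1)/2 = 78.)
Step 4: Test statistic W = min(W+, W-) = 33.5.
Step 5: Ties in |d|, so use the tie-corrected normal approximation.
        E[W] = n(n+1)/4 = 12*13/4 = 39.
        Tie groups: |d|=4 (t=3), |d|=7 (t=4), |d|=8 (t=2); sum(t^3 - t) = 90.
        Var[W] = n(n+1)(2n+1)/24 - sum(t^3-t)/48 = 3900/24 - 90/48 = 160.625.
        z = (W - E[W]) / sqrt(Var[W]) = (33.5 - 39) / 12.6738 = -0.4340.
        Two-sided p = 2*Phi(z) = 0.664313.
Step 6: alpha = 0.05. fail to reject H0.

W+ = 33.5, W- = 44.5, W = min = 33.5, p = 0.664313, fail to reject H0.


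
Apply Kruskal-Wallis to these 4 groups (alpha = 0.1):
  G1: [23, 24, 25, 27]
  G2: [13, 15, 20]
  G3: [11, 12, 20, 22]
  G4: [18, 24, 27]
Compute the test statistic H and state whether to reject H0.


Step 1: Combine all N = 14 observations and assign midranks.
sorted (value, group, rank): (11,G3,1), (12,G3,2), (13,G2,3), (15,G2,4), (18,G4,5), (20,G2,6.5), (20,G3,6.5), (22,G3,8), (23,G1,9), (24,G1,10.5), (24,G4,10.5), (25,G1,12), (27,G1,13.5), (27,G4,13.5)
Step 2: Sum ranks within each group.
R_1 = 45 (n_1 = 4)
R_2 = 13.5 (n_2 = 3)
R_3 = 17.5 (n_3 = 4)
R_4 = 29 (n_4 = 3)
Step 3: H = 12/(N(N+1)) * sum(R_i^2/n_i) - 3(N+1)
     = 12/(14*15) * (45^2/4 + 13.5^2/3 + 17.5^2/4 + 29^2/3) - 3*15
     = 0.057143 * 923.896 - 45
     = 7.794048.
Step 4: Ties present; correction factor C = 1 - 18/(14^3 - 14) = 0.993407. Corrected H = 7.794048 / 0.993407 = 7.845778.
Step 5: Under H0, H ~ chi^2(3); p-value = 0.049309.
Step 6: alpha = 0.1. reject H0.

H = 7.8458, df = 3, p = 0.049309, reject H0.


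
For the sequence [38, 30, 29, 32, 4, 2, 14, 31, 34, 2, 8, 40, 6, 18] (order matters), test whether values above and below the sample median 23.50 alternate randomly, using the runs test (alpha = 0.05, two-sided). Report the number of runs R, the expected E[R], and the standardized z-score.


Step 1: Compute median = 23.50; label A = above, B = below.
Labels in order: AAAABBBAABBABB  (n_A = 7, n_B = 7)
Step 2: Count runs R = 6.
Step 3: Under H0 (random ordering), E[R] = 2*n_A*n_B/(n_A+n_B) + 1 = 2*7*7/14 + 1 = 8.0000.
        Var[R] = 2*n_A*n_B*(2*n_A*n_B - n_A - n_B) / ((n_A+n_B)^2 * (n_A+n_B-1)) = 8232/2548 = 3.2308.
        SD[R] = 1.7974.
Step 4: Continuity-corrected z = (R + 0.5 - E[R]) / SD[R] = (6 + 0.5 - 8.0000) / 1.7974 = -0.8345.
Step 5: Two-sided p-value via normal approximation = 2*(1 - Phi(|z|)) = 0.403986.
Step 6: alpha = 0.05. fail to reject H0.

R = 6, z = -0.8345, p = 0.403986, fail to reject H0.


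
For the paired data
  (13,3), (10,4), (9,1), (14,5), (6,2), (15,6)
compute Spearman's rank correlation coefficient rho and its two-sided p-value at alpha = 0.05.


Step 1: Rank x and y separately (midranks; no ties here).
rank(x): 13->4, 10->3, 9->2, 14->5, 6->1, 15->6
rank(y): 3->3, 4->4, 1->1, 5->5, 2->2, 6->6
Step 2: d_i = R_x(i) - R_y(i); compute d_i^2.
  (4-3)^2=1, (3-4)^2=1, (2-1)^2=1, (5-5)^2=0, (1-2)^2=1, (6-6)^2=0
sum(d^2) = 4.
Step 3: rho = 1 - 6*4 / (6*(6^2 - 1)) = 1 - 24/210 = 0.885714.
Step 4: Under H0, t = rho * sqrt((n-2)/(1-rho^2)) = 3.8158 ~ t(4).
Step 5: Two-sided p-value from the t-distribution with 4 df = 0.018845.
Step 6: alpha = 0.05. reject H0.

rho = 0.8857, p = 0.018845, reject H0 at alpha = 0.05.


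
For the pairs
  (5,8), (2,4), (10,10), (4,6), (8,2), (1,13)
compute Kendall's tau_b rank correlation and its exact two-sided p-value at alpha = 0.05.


Step 1: Enumerate the 15 unordered pairs (i,j) with i<j and classify each by sign(x_j-x_i) * sign(y_j-y_i).
  (1,2):dx=-3,dy=-4->C; (1,3):dx=+5,dy=+2->C; (1,4):dx=-1,dy=-2->C; (1,5):dx=+3,dy=-6->D
  (1,6):dx=-4,dy=+5->D; (2,3):dx=+8,dy=+6->C; (2,4):dx=+2,dy=+2->C; (2,5):dx=+6,dy=-2->D
  (2,6):dx=-1,dy=+9->D; (3,4):dx=-6,dy=-4->C; (3,5):dx=-2,dy=-8->C; (3,6):dx=-9,dy=+3->D
  (4,5):dx=+4,dy=-4->D; (4,6):dx=-3,dy=+7->D; (5,6):dx=-7,dy=+11->D
Step 2: C = 7, D = 8, total pairs = 15.
Step 3: tau = (C - D)/(n(n-1)/2) = (7 - 8)/15 = -0.066667.
Step 4: Exact two-sided p-value (enumerate n! = 720 permutations of y under H0): p = 1.000000.
Step 5: alpha = 0.05. fail to reject H0.

tau_b = -0.0667 (C=7, D=8), p = 1.000000, fail to reject H0.


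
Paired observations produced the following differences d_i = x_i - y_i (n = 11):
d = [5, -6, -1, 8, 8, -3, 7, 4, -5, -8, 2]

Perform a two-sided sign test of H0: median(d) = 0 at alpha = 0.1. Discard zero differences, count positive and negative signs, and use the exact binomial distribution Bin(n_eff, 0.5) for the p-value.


Step 1: Discard zero differences. Original n = 11; n_eff = number of nonzero differences = 11.
Nonzero differences (with sign): +5, -6, -1, +8, +8, -3, +7, +4, -5, -8, +2
Step 2: Count signs: positive = 6, negative = 5.
Step 3: Under H0: P(positive) = 0.5, so the number of positives S ~ Bin(11, 0.5).
Step 4: Two-sided exact p-value = sum of Bin(11,0.5) probabilities at or below the observed probability = 1.000000.
Step 5: alpha = 0.1. fail to reject H0.

n_eff = 11, pos = 6, neg = 5, p = 1.000000, fail to reject H0.


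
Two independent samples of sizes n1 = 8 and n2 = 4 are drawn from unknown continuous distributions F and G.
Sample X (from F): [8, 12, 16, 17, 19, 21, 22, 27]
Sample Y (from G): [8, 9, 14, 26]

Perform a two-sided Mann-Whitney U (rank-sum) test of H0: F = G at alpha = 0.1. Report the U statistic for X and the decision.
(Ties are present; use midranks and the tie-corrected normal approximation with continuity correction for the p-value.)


Step 1: Combine and sort all 12 observations; assign midranks.
sorted (value, group): (8,X), (8,Y), (9,Y), (12,X), (14,Y), (16,X), (17,X), (19,X), (21,X), (22,X), (26,Y), (27,X)
ranks: 8->1.5, 8->1.5, 9->3, 12->4, 14->5, 16->6, 17->7, 19->8, 21->9, 22->10, 26->11, 27->12
Step 2: Rank sum for X: R1 = 1.5 + 4 + 6 + 7 + 8 + 9 + 10 + 12 = 57.5.
Step 3: U_X = R1 - n1(n1+1)/2 = 57.5 - 8*9/2 = 57.5 - 36 = 21.5.
       U_Y = n1*n2 - U_X = 32 - 21.5 = 10.5.
Step 4: Ties are present, so use the tie-corrected normal approximation (with continuity correction) for the p-value.
Step 5: p-value = 0.394938; compare to alpha = 0.1. fail to reject H0.

U_X = 21.5, p = 0.394938, fail to reject H0 at alpha = 0.1.


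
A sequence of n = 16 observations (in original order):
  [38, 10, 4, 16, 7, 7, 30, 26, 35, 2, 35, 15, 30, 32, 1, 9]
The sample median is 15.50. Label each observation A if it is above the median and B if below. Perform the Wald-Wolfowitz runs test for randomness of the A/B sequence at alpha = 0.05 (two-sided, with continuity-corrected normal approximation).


Step 1: Compute median = 15.50; label A = above, B = below.
Labels in order: ABBABBAAABABAABB  (n_A = 8, n_B = 8)
Step 2: Count runs R = 10.
Step 3: Under H0 (random ordering), E[R] = 2*n_A*n_B/(n_A+n_B) + 1 = 2*8*8/16 + 1 = 9.0000.
        Var[R] = 2*n_A*n_B*(2*n_A*n_B - n_A - n_B) / ((n_A+n_B)^2 * (n_A+n_B-1)) = 14336/3840 = 3.7333.
        SD[R] = 1.9322.
Step 4: Continuity-corrected z = (R - 0.5 - E[R]) / SD[R] = (10 - 0.5 - 9.0000) / 1.9322 = 0.2588.
Step 5: Two-sided p-value via normal approximation = 2*(1 - Phi(|z|)) = 0.795809.
Step 6: alpha = 0.05. fail to reject H0.

R = 10, z = 0.2588, p = 0.795809, fail to reject H0.


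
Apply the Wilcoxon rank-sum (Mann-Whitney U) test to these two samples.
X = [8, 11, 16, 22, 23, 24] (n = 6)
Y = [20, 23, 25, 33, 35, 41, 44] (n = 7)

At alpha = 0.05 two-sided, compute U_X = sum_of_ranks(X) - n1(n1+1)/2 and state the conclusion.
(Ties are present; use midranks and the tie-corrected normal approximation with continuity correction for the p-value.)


Step 1: Combine and sort all 13 observations; assign midranks.
sorted (value, group): (8,X), (11,X), (16,X), (20,Y), (22,X), (23,X), (23,Y), (24,X), (25,Y), (33,Y), (35,Y), (41,Y), (44,Y)
ranks: 8->1, 11->2, 16->3, 20->4, 22->5, 23->6.5, 23->6.5, 24->8, 25->9, 33->10, 35->11, 41->12, 44->13
Step 2: Rank sum for X: R1 = 1 + 2 + 3 + 5 + 6.5 + 8 = 25.5.
Step 3: U_X = R1 - n1(n1+1)/2 = 25.5 - 6*7/2 = 25.5 - 21 = 4.5.
       U_Y = n1*n2 - U_X = 42 - 4.5 = 37.5.
Step 4: Ties are present, so use the tie-corrected normal approximation (with continuity correction) for the p-value.
Step 5: p-value = 0.022087; compare to alpha = 0.05. reject H0.

U_X = 4.5, p = 0.022087, reject H0 at alpha = 0.05.


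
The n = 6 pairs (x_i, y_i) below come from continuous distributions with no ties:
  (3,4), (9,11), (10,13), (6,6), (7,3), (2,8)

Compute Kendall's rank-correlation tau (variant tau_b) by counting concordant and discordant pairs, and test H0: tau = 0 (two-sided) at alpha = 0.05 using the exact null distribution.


Step 1: Enumerate the 15 unordered pairs (i,j) with i<j and classify each by sign(x_j-x_i) * sign(y_j-y_i).
  (1,2):dx=+6,dy=+7->C; (1,3):dx=+7,dy=+9->C; (1,4):dx=+3,dy=+2->C; (1,5):dx=+4,dy=-1->D
  (1,6):dx=-1,dy=+4->D; (2,3):dx=+1,dy=+2->C; (2,4):dx=-3,dy=-5->C; (2,5):dx=-2,dy=-8->C
  (2,6):dx=-7,dy=-3->C; (3,4):dx=-4,dy=-7->C; (3,5):dx=-3,dy=-10->C; (3,6):dx=-8,dy=-5->C
  (4,5):dx=+1,dy=-3->D; (4,6):dx=-4,dy=+2->D; (5,6):dx=-5,dy=+5->D
Step 2: C = 10, D = 5, total pairs = 15.
Step 3: tau = (C - D)/(n(n-1)/2) = (10 - 5)/15 = 0.333333.
Step 4: Exact two-sided p-value (enumerate n! = 720 permutations of y under H0): p = 0.469444.
Step 5: alpha = 0.05. fail to reject H0.

tau_b = 0.3333 (C=10, D=5), p = 0.469444, fail to reject H0.


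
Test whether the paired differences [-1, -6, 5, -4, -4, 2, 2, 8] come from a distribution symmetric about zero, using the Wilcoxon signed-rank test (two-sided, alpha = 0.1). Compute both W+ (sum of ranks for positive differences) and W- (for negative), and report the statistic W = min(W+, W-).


Step 1: Drop any zero differences (none here) and take |d_i|.
|d| = [1, 6, 5, 4, 4, 2, 2, 8]
Step 2: Midrank |d_i| (ties get averaged ranks).
ranks: |1|->1, |6|->7, |5|->6, |4|->4.5, |4|->4.5, |2|->2.5, |2|->2.5, |8|->8
Step 3: Attach original signs; sum ranks with positive sign and with negative sign.
W+ = 6 + 2.5 + 2.5 + 8 = 19
W- = 1 + 7 + 4.5 + 4.5 = 17
(Check: W+ + W- = 36 should equal n(n+1)/2 = 36.)
Step 4: Test statistic W = min(W+, W-) = 17.
Step 5: Ties in |d|, so use the tie-corrected normal approximation.
        E[W] = n(n+1)/4 = 8*9/4 = 18.
        Tie groups: |d|=2 (t=2), |d|=4 (t=2); sum(t^3 - t) = 12.
        Var[W] = n(n+1)(2n+1)/24 - sum(t^3-t)/48 = 1224/24 - 12/48 = 50.75.
        z = (W - E[W]) / sqrt(Var[W]) = (17 - 18) / 7.1239 = -0.1404.
        Two-sided p = 2*Phi(z) = 0.888366.
Step 6: alpha = 0.1. fail to reject H0.

W+ = 19, W- = 17, W = min = 17, p = 0.888366, fail to reject H0.


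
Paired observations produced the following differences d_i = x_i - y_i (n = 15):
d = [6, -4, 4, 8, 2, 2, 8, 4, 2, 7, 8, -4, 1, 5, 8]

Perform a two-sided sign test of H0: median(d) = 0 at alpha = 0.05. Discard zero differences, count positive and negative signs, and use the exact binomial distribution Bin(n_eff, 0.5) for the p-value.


Step 1: Discard zero differences. Original n = 15; n_eff = number of nonzero differences = 15.
Nonzero differences (with sign): +6, -4, +4, +8, +2, +2, +8, +4, +2, +7, +8, -4, +1, +5, +8
Step 2: Count signs: positive = 13, negative = 2.
Step 3: Under H0: P(positive) = 0.5, so the number of positives S ~ Bin(15, 0.5).
Step 4: Two-sided exact p-value = sum of Bin(15,0.5) probabilities at or below the observed probability = 0.007385.
Step 5: alpha = 0.05. reject H0.

n_eff = 15, pos = 13, neg = 2, p = 0.007385, reject H0.


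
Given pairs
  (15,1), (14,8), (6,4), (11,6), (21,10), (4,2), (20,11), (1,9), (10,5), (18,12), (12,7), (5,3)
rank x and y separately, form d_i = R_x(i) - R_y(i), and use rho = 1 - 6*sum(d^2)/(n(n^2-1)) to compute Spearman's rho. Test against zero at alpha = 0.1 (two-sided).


Step 1: Rank x and y separately (midranks; no ties here).
rank(x): 15->9, 14->8, 6->4, 11->6, 21->12, 4->2, 20->11, 1->1, 10->5, 18->10, 12->7, 5->3
rank(y): 1->1, 8->8, 4->4, 6->6, 10->10, 2->2, 11->11, 9->9, 5->5, 12->12, 7->7, 3->3
Step 2: d_i = R_x(i) - R_y(i); compute d_i^2.
  (9-1)^2=64, (8-8)^2=0, (4-4)^2=0, (6-6)^2=0, (12-10)^2=4, (2-2)^2=0, (11-11)^2=0, (1-9)^2=64, (5-5)^2=0, (10-12)^2=4, (7-7)^2=0, (3-3)^2=0
sum(d^2) = 136.
Step 3: rho = 1 - 6*136 / (12*(12^2 - 1)) = 1 - 816/1716 = 0.524476.
Step 4: Under H0, t = rho * sqrt((n-2)/(1-rho^2)) = 1.9480 ~ t(10).
Step 5: Two-sided p-value from the t-distribution with 10 df = 0.080019.
Step 6: alpha = 0.1. reject H0.

rho = 0.5245, p = 0.080019, reject H0 at alpha = 0.1.


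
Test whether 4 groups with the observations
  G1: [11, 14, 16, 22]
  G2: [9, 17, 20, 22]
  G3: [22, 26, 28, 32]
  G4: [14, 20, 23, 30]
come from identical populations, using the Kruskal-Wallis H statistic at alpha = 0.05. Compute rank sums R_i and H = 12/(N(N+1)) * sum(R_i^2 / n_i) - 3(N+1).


Step 1: Combine all N = 16 observations and assign midranks.
sorted (value, group, rank): (9,G2,1), (11,G1,2), (14,G1,3.5), (14,G4,3.5), (16,G1,5), (17,G2,6), (20,G2,7.5), (20,G4,7.5), (22,G1,10), (22,G2,10), (22,G3,10), (23,G4,12), (26,G3,13), (28,G3,14), (30,G4,15), (32,G3,16)
Step 2: Sum ranks within each group.
R_1 = 20.5 (n_1 = 4)
R_2 = 24.5 (n_2 = 4)
R_3 = 53 (n_3 = 4)
R_4 = 38 (n_4 = 4)
Step 3: H = 12/(N(N+1)) * sum(R_i^2/n_i) - 3(N+1)
     = 12/(16*17) * (20.5^2/4 + 24.5^2/4 + 53^2/4 + 38^2/4) - 3*17
     = 0.044118 * 1318.38 - 51
     = 7.163603.
Step 4: Ties present; correction factor C = 1 - 36/(16^3 - 16) = 0.991176. Corrected H = 7.163603 / 0.991176 = 7.227374.
Step 5: Under H0, H ~ chi^2(3); p-value = 0.064993.
Step 6: alpha = 0.05. fail to reject H0.

H = 7.2274, df = 3, p = 0.064993, fail to reject H0.


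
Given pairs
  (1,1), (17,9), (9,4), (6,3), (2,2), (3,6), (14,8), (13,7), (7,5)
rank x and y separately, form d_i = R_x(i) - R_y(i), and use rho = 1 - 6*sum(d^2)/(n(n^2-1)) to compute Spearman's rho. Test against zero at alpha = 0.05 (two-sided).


Step 1: Rank x and y separately (midranks; no ties here).
rank(x): 1->1, 17->9, 9->6, 6->4, 2->2, 3->3, 14->8, 13->7, 7->5
rank(y): 1->1, 9->9, 4->4, 3->3, 2->2, 6->6, 8->8, 7->7, 5->5
Step 2: d_i = R_x(i) - R_y(i); compute d_i^2.
  (1-1)^2=0, (9-9)^2=0, (6-4)^2=4, (4-3)^2=1, (2-2)^2=0, (3-6)^2=9, (8-8)^2=0, (7-7)^2=0, (5-5)^2=0
sum(d^2) = 14.
Step 3: rho = 1 - 6*14 / (9*(9^2 - 1)) = 1 - 84/720 = 0.883333.
Step 4: Under H0, t = rho * sqrt((n-2)/(1-rho^2)) = 4.9858 ~ t(7).
Step 5: Two-sided p-value from the t-distribution with 7 df = 0.001591.
Step 6: alpha = 0.05. reject H0.

rho = 0.8833, p = 0.001591, reject H0 at alpha = 0.05.


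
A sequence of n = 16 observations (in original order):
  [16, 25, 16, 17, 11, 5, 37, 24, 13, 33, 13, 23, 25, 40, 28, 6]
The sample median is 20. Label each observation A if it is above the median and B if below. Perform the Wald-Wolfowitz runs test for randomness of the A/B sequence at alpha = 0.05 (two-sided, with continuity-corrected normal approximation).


Step 1: Compute median = 20; label A = above, B = below.
Labels in order: BABBBBAABABAAAAB  (n_A = 8, n_B = 8)
Step 2: Count runs R = 9.
Step 3: Under H0 (random ordering), E[R] = 2*n_A*n_B/(n_A+n_B) + 1 = 2*8*8/16 + 1 = 9.0000.
        Var[R] = 2*n_A*n_B*(2*n_A*n_B - n_A - n_B) / ((n_A+n_B)^2 * (n_A+n_B-1)) = 14336/3840 = 3.7333.
        SD[R] = 1.9322.
Step 4: R = E[R], so z = 0 with no continuity correction.
Step 5: Two-sided p-value via normal approximation = 2*(1 - Phi(|z|)) = 1.000000.
Step 6: alpha = 0.05. fail to reject H0.

R = 9, z = 0.0000, p = 1.000000, fail to reject H0.


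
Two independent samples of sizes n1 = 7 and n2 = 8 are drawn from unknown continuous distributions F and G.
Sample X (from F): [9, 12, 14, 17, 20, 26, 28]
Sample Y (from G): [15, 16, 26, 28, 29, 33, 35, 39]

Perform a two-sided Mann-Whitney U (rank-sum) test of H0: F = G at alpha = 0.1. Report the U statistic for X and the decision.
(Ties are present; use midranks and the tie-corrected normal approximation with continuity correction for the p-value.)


Step 1: Combine and sort all 15 observations; assign midranks.
sorted (value, group): (9,X), (12,X), (14,X), (15,Y), (16,Y), (17,X), (20,X), (26,X), (26,Y), (28,X), (28,Y), (29,Y), (33,Y), (35,Y), (39,Y)
ranks: 9->1, 12->2, 14->3, 15->4, 16->5, 17->6, 20->7, 26->8.5, 26->8.5, 28->10.5, 28->10.5, 29->12, 33->13, 35->14, 39->15
Step 2: Rank sum for X: R1 = 1 + 2 + 3 + 6 + 7 + 8.5 + 10.5 = 38.
Step 3: U_X = R1 - n1(n1+1)/2 = 38 - 7*8/2 = 38 - 28 = 10.
       U_Y = n1*n2 - U_X = 56 - 10 = 46.
Step 4: Ties are present, so use the tie-corrected normal approximation (with continuity correction) for the p-value.
Step 5: p-value = 0.042473; compare to alpha = 0.1. reject H0.

U_X = 10, p = 0.042473, reject H0 at alpha = 0.1.


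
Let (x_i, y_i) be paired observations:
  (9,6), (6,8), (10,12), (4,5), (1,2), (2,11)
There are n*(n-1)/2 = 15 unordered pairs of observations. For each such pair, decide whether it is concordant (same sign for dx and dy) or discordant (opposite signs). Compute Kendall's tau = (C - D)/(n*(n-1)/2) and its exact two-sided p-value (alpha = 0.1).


Step 1: Enumerate the 15 unordered pairs (i,j) with i<j and classify each by sign(x_j-x_i) * sign(y_j-y_i).
  (1,2):dx=-3,dy=+2->D; (1,3):dx=+1,dy=+6->C; (1,4):dx=-5,dy=-1->C; (1,5):dx=-8,dy=-4->C
  (1,6):dx=-7,dy=+5->D; (2,3):dx=+4,dy=+4->C; (2,4):dx=-2,dy=-3->C; (2,5):dx=-5,dy=-6->C
  (2,6):dx=-4,dy=+3->D; (3,4):dx=-6,dy=-7->C; (3,5):dx=-9,dy=-10->C; (3,6):dx=-8,dy=-1->C
  (4,5):dx=-3,dy=-3->C; (4,6):dx=-2,dy=+6->D; (5,6):dx=+1,dy=+9->C
Step 2: C = 11, D = 4, total pairs = 15.
Step 3: tau = (C - D)/(n(n-1)/2) = (11 - 4)/15 = 0.466667.
Step 4: Exact two-sided p-value (enumerate n! = 720 permutations of y under H0): p = 0.272222.
Step 5: alpha = 0.1. fail to reject H0.

tau_b = 0.4667 (C=11, D=4), p = 0.272222, fail to reject H0.


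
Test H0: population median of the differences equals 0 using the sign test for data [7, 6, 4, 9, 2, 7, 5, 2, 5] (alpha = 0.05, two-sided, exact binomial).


Step 1: Discard zero differences. Original n = 9; n_eff = number of nonzero differences = 9.
Nonzero differences (with sign): +7, +6, +4, +9, +2, +7, +5, +2, +5
Step 2: Count signs: positive = 9, negative = 0.
Step 3: Under H0: P(positive) = 0.5, so the number of positives S ~ Bin(9, 0.5).
Step 4: Two-sided exact p-value = sum of Bin(9,0.5) probabilities at or below the observed probability = 0.003906.
Step 5: alpha = 0.05. reject H0.

n_eff = 9, pos = 9, neg = 0, p = 0.003906, reject H0.


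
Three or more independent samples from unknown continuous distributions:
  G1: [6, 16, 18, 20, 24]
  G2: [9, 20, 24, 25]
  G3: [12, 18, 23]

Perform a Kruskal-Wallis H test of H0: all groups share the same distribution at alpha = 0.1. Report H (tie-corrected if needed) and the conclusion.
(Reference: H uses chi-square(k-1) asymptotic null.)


Step 1: Combine all N = 12 observations and assign midranks.
sorted (value, group, rank): (6,G1,1), (9,G2,2), (12,G3,3), (16,G1,4), (18,G1,5.5), (18,G3,5.5), (20,G1,7.5), (20,G2,7.5), (23,G3,9), (24,G1,10.5), (24,G2,10.5), (25,G2,12)
Step 2: Sum ranks within each group.
R_1 = 28.5 (n_1 = 5)
R_2 = 32 (n_2 = 4)
R_3 = 17.5 (n_3 = 3)
Step 3: H = 12/(N(N+1)) * sum(R_i^2/n_i) - 3(N+1)
     = 12/(12*13) * (28.5^2/5 + 32^2/4 + 17.5^2/3) - 3*13
     = 0.076923 * 520.533 - 39
     = 1.041026.
Step 4: Ties present; correction factor C = 1 - 18/(12^3 - 12) = 0.989510. Corrected H = 1.041026 / 0.989510 = 1.052061.
Step 5: Under H0, H ~ chi^2(2); p-value = 0.590946.
Step 6: alpha = 0.1. fail to reject H0.

H = 1.0521, df = 2, p = 0.590946, fail to reject H0.


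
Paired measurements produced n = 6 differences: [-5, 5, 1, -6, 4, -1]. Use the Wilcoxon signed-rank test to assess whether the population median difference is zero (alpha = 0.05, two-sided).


Step 1: Drop any zero differences (none here) and take |d_i|.
|d| = [5, 5, 1, 6, 4, 1]
Step 2: Midrank |d_i| (ties get averaged ranks).
ranks: |5|->4.5, |5|->4.5, |1|->1.5, |6|->6, |4|->3, |1|->1.5
Step 3: Attach original signs; sum ranks with positive sign and with negative sign.
W+ = 4.5 + 1.5 + 3 = 9
W- = 4.5 + 6 + 1.5 = 12
(Check: W+ + W- = 21 should equal n(n+1)/2 = 21.)
Step 4: Test statistic W = min(W+, W-) = 9.
Step 5: Ties in |d|, so use the tie-corrected normal approximation.
        E[W] = n(n+1)/4 = 6*7/4 = 10.5.
        Tie groups: |d|=1 (t=2), |d|=5 (t=2); sum(t^3 - t) = 12.
        Var[W] = n(n+1)(2n+1)/24 - sum(t^3-t)/48 = 546/24 - 12/48 = 22.5.
        z = (W - E[W]) / sqrt(Var[W]) = (9 - 10.5) / 4.7434 = -0.3162.
        Two-sided p = 2*Phi(z) = 0.751830.
Step 6: alpha = 0.05. fail to reject H0.

W+ = 9, W- = 12, W = min = 9, p = 0.751830, fail to reject H0.


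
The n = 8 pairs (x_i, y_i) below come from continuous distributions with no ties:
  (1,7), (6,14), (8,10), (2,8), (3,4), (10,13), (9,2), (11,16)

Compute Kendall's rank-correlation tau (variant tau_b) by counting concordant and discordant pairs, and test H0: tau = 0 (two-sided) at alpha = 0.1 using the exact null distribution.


Step 1: Enumerate the 28 unordered pairs (i,j) with i<j and classify each by sign(x_j-x_i) * sign(y_j-y_i).
  (1,2):dx=+5,dy=+7->C; (1,3):dx=+7,dy=+3->C; (1,4):dx=+1,dy=+1->C; (1,5):dx=+2,dy=-3->D
  (1,6):dx=+9,dy=+6->C; (1,7):dx=+8,dy=-5->D; (1,8):dx=+10,dy=+9->C; (2,3):dx=+2,dy=-4->D
  (2,4):dx=-4,dy=-6->C; (2,5):dx=-3,dy=-10->C; (2,6):dx=+4,dy=-1->D; (2,7):dx=+3,dy=-12->D
  (2,8):dx=+5,dy=+2->C; (3,4):dx=-6,dy=-2->C; (3,5):dx=-5,dy=-6->C; (3,6):dx=+2,dy=+3->C
  (3,7):dx=+1,dy=-8->D; (3,8):dx=+3,dy=+6->C; (4,5):dx=+1,dy=-4->D; (4,6):dx=+8,dy=+5->C
  (4,7):dx=+7,dy=-6->D; (4,8):dx=+9,dy=+8->C; (5,6):dx=+7,dy=+9->C; (5,7):dx=+6,dy=-2->D
  (5,8):dx=+8,dy=+12->C; (6,7):dx=-1,dy=-11->C; (6,8):dx=+1,dy=+3->C; (7,8):dx=+2,dy=+14->C
Step 2: C = 19, D = 9, total pairs = 28.
Step 3: tau = (C - D)/(n(n-1)/2) = (19 - 9)/28 = 0.357143.
Step 4: Exact two-sided p-value (enumerate n! = 40320 permutations of y under H0): p = 0.275099.
Step 5: alpha = 0.1. fail to reject H0.

tau_b = 0.3571 (C=19, D=9), p = 0.275099, fail to reject H0.


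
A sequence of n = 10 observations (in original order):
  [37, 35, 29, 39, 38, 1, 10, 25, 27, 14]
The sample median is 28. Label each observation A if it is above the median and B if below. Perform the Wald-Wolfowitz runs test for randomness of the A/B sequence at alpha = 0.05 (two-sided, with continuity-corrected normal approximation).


Step 1: Compute median = 28; label A = above, B = below.
Labels in order: AAAAABBBBB  (n_A = 5, n_B = 5)
Step 2: Count runs R = 2.
Step 3: Under H0 (random ordering), E[R] = 2*n_A*n_B/(n_A+n_B) + 1 = 2*5*5/10 + 1 = 6.0000.
        Var[R] = 2*n_A*n_B*(2*n_A*n_B - n_A - n_B) / ((n_A+n_B)^2 * (n_A+n_B-1)) = 2000/900 = 2.2222.
        SD[R] = 1.4907.
Step 4: Continuity-corrected z = (R + 0.5 - E[R]) / SD[R] = (2 + 0.5 - 6.0000) / 1.4907 = -2.3479.
Step 5: Two-sided p-value via normal approximation = 2*(1 - Phi(|z|)) = 0.018881.
Step 6: alpha = 0.05. reject H0.

R = 2, z = -2.3479, p = 0.018881, reject H0.


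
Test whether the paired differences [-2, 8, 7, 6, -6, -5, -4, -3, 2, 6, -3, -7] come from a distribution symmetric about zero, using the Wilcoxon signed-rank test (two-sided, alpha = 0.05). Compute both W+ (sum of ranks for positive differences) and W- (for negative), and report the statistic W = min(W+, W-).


Step 1: Drop any zero differences (none here) and take |d_i|.
|d| = [2, 8, 7, 6, 6, 5, 4, 3, 2, 6, 3, 7]
Step 2: Midrank |d_i| (ties get averaged ranks).
ranks: |2|->1.5, |8|->12, |7|->10.5, |6|->8, |6|->8, |5|->6, |4|->5, |3|->3.5, |2|->1.5, |6|->8, |3|->3.5, |7|->10.5
Step 3: Attach original signs; sum ranks with positive sign and with negative sign.
W+ = 12 + 10.5 + 8 + 1.5 + 8 = 40
W- = 1.5 + 8 + 6 + 5 + 3.5 + 3.5 + 10.5 = 38
(Check: W+ + W- = 78 should equal n(n+1)/2 = 78.)
Step 4: Test statistic W = min(W+, W-) = 38.
Step 5: Ties in |d|, so use the tie-corrected normal approximation.
        E[W] = n(n+1)/4 = 12*13/4 = 39.
        Tie groups: |d|=2 (t=2), |d|=3 (t=2), |d|=6 (t=3), |d|=7 (t=2); sum(t^3 - t) = 42.
        Var[W] = n(n+1)(2n+1)/24 - sum(t^3-t)/48 = 3900/24 - 42/48 = 161.625.
        z = (W - E[W]) / sqrt(Var[W]) = (38 - 39) / 12.7132 = -0.0787.
        Two-sided p = 2*Phi(z) = 0.937304.
Step 6: alpha = 0.05. fail to reject H0.

W+ = 40, W- = 38, W = min = 38, p = 0.937304, fail to reject H0.


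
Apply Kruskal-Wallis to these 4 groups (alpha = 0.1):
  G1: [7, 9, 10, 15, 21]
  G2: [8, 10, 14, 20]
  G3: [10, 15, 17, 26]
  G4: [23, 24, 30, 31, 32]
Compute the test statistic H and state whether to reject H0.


Step 1: Combine all N = 18 observations and assign midranks.
sorted (value, group, rank): (7,G1,1), (8,G2,2), (9,G1,3), (10,G1,5), (10,G2,5), (10,G3,5), (14,G2,7), (15,G1,8.5), (15,G3,8.5), (17,G3,10), (20,G2,11), (21,G1,12), (23,G4,13), (24,G4,14), (26,G3,15), (30,G4,16), (31,G4,17), (32,G4,18)
Step 2: Sum ranks within each group.
R_1 = 29.5 (n_1 = 5)
R_2 = 25 (n_2 = 4)
R_3 = 38.5 (n_3 = 4)
R_4 = 78 (n_4 = 5)
Step 3: H = 12/(N(N+1)) * sum(R_i^2/n_i) - 3(N+1)
     = 12/(18*19) * (29.5^2/5 + 25^2/4 + 38.5^2/4 + 78^2/5) - 3*19
     = 0.035088 * 1917.66 - 57
     = 10.286404.
Step 4: Ties present; correction factor C = 1 - 30/(18^3 - 18) = 0.994840. Corrected H = 10.286404 / 0.994840 = 10.339756.
Step 5: Under H0, H ~ chi^2(3); p-value = 0.015888.
Step 6: alpha = 0.1. reject H0.

H = 10.3398, df = 3, p = 0.015888, reject H0.


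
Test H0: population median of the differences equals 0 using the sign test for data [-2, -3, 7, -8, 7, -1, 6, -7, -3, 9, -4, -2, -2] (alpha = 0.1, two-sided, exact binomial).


Step 1: Discard zero differences. Original n = 13; n_eff = number of nonzero differences = 13.
Nonzero differences (with sign): -2, -3, +7, -8, +7, -1, +6, -7, -3, +9, -4, -2, -2
Step 2: Count signs: positive = 4, negative = 9.
Step 3: Under H0: P(positive) = 0.5, so the number of positives S ~ Bin(13, 0.5).
Step 4: Two-sided exact p-value = sum of Bin(13,0.5) probabilities at or below the observed probability = 0.266846.
Step 5: alpha = 0.1. fail to reject H0.

n_eff = 13, pos = 4, neg = 9, p = 0.266846, fail to reject H0.


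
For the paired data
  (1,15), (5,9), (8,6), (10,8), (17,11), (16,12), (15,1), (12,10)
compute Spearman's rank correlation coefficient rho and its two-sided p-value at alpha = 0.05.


Step 1: Rank x and y separately (midranks; no ties here).
rank(x): 1->1, 5->2, 8->3, 10->4, 17->8, 16->7, 15->6, 12->5
rank(y): 15->8, 9->4, 6->2, 8->3, 11->6, 12->7, 1->1, 10->5
Step 2: d_i = R_x(i) - R_y(i); compute d_i^2.
  (1-8)^2=49, (2-4)^2=4, (3-2)^2=1, (4-3)^2=1, (8-6)^2=4, (7-7)^2=0, (6-1)^2=25, (5-5)^2=0
sum(d^2) = 84.
Step 3: rho = 1 - 6*84 / (8*(8^2 - 1)) = 1 - 504/504 = 0.000000.
Step 4: Under H0, t = rho * sqrt((n-2)/(1-rho^2)) = 0.0000 ~ t(6).
Step 5: Two-sided p-value from the t-distribution with 6 df = 1.000000.
Step 6: alpha = 0.05. fail to reject H0.

rho = 0.0000, p = 1.000000, fail to reject H0 at alpha = 0.05.


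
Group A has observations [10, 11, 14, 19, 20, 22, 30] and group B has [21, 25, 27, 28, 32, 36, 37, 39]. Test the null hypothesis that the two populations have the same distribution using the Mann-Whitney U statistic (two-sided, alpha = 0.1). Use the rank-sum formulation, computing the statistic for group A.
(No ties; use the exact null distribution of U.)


Step 1: Combine and sort all 15 observations; assign midranks.
sorted (value, group): (10,X), (11,X), (14,X), (19,X), (20,X), (21,Y), (22,X), (25,Y), (27,Y), (28,Y), (30,X), (32,Y), (36,Y), (37,Y), (39,Y)
ranks: 10->1, 11->2, 14->3, 19->4, 20->5, 21->6, 22->7, 25->8, 27->9, 28->10, 30->11, 32->12, 36->13, 37->14, 39->15
Step 2: Rank sum for X: R1 = 1 + 2 + 3 + 4 + 5 + 7 + 11 = 33.
Step 3: U_X = R1 - n1(n1+1)/2 = 33 - 7*8/2 = 33 - 28 = 5.
       U_Y = n1*n2 - U_X = 56 - 5 = 51.
Step 4: No ties, so the exact null distribution of U (based on enumerating the C(15,7) = 6435 equally likely rank assignments) gives the two-sided p-value.
Step 5: p-value = 0.005905; compare to alpha = 0.1. reject H0.

U_X = 5, p = 0.005905, reject H0 at alpha = 0.1.


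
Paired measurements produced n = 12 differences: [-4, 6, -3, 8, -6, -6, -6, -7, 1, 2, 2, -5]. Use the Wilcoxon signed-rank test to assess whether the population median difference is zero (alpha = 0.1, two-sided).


Step 1: Drop any zero differences (none here) and take |d_i|.
|d| = [4, 6, 3, 8, 6, 6, 6, 7, 1, 2, 2, 5]
Step 2: Midrank |d_i| (ties get averaged ranks).
ranks: |4|->5, |6|->8.5, |3|->4, |8|->12, |6|->8.5, |6|->8.5, |6|->8.5, |7|->11, |1|->1, |2|->2.5, |2|->2.5, |5|->6
Step 3: Attach original signs; sum ranks with positive sign and with negative sign.
W+ = 8.5 + 12 + 1 + 2.5 + 2.5 = 26.5
W- = 5 + 4 + 8.5 + 8.5 + 8.5 + 11 + 6 = 51.5
(Check: W+ + W- = 78 should equal n(n+1)/2 = 78.)
Step 4: Test statistic W = min(W+, W-) = 26.5.
Step 5: Ties in |d|, so use the tie-corrected normal approximation.
        E[W] = n(n+1)/4 = 12*13/4 = 39.
        Tie groups: |d|=2 (t=2), |d|=6 (t=4); sum(t^3 - t) = 66.
        Var[W] = n(n+1)(2n+1)/24 - sum(t^3-t)/48 = 3900/24 - 66/48 = 161.125.
        z = (W - E[W]) / sqrt(Var[W]) = (26.5 - 39) / 12.6935 = -0.9848.
        Two-sided p = 2*Phi(z) = 0.324744.
Step 6: alpha = 0.1. fail to reject H0.

W+ = 26.5, W- = 51.5, W = min = 26.5, p = 0.324744, fail to reject H0.


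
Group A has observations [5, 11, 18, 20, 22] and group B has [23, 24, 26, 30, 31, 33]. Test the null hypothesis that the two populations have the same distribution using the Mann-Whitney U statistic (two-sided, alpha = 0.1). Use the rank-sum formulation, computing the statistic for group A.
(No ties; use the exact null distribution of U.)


Step 1: Combine and sort all 11 observations; assign midranks.
sorted (value, group): (5,X), (11,X), (18,X), (20,X), (22,X), (23,Y), (24,Y), (26,Y), (30,Y), (31,Y), (33,Y)
ranks: 5->1, 11->2, 18->3, 20->4, 22->5, 23->6, 24->7, 26->8, 30->9, 31->10, 33->11
Step 2: Rank sum for X: R1 = 1 + 2 + 3 + 4 + 5 = 15.
Step 3: U_X = R1 - n1(n1+1)/2 = 15 - 5*6/2 = 15 - 15 = 0.
       U_Y = n1*n2 - U_X = 30 - 0 = 30.
Step 4: No ties, so the exact null distribution of U (based on enumerating the C(11,5) = 462 equally likely rank assignments) gives the two-sided p-value.
Step 5: p-value = 0.004329; compare to alpha = 0.1. reject H0.

U_X = 0, p = 0.004329, reject H0 at alpha = 0.1.


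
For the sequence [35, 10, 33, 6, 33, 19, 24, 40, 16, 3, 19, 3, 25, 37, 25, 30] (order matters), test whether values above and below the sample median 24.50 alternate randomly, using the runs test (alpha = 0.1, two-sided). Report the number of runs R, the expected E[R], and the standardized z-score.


Step 1: Compute median = 24.50; label A = above, B = below.
Labels in order: ABABABBABBBBAAAA  (n_A = 8, n_B = 8)
Step 2: Count runs R = 9.
Step 3: Under H0 (random ordering), E[R] = 2*n_A*n_B/(n_A+n_B) + 1 = 2*8*8/16 + 1 = 9.0000.
        Var[R] = 2*n_A*n_B*(2*n_A*n_B - n_A - n_B) / ((n_A+n_B)^2 * (n_A+n_B-1)) = 14336/3840 = 3.7333.
        SD[R] = 1.9322.
Step 4: R = E[R], so z = 0 with no continuity correction.
Step 5: Two-sided p-value via normal approximation = 2*(1 - Phi(|z|)) = 1.000000.
Step 6: alpha = 0.1. fail to reject H0.

R = 9, z = 0.0000, p = 1.000000, fail to reject H0.


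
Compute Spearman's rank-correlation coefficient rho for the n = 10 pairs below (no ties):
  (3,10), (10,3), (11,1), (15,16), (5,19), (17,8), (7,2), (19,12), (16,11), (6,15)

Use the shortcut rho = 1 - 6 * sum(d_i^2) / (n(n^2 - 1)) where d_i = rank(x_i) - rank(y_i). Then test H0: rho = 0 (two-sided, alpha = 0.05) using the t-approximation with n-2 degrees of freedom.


Step 1: Rank x and y separately (midranks; no ties here).
rank(x): 3->1, 10->5, 11->6, 15->7, 5->2, 17->9, 7->4, 19->10, 16->8, 6->3
rank(y): 10->5, 3->3, 1->1, 16->9, 19->10, 8->4, 2->2, 12->7, 11->6, 15->8
Step 2: d_i = R_x(i) - R_y(i); compute d_i^2.
  (1-5)^2=16, (5-3)^2=4, (6-1)^2=25, (7-9)^2=4, (2-10)^2=64, (9-4)^2=25, (4-2)^2=4, (10-7)^2=9, (8-6)^2=4, (3-8)^2=25
sum(d^2) = 180.
Step 3: rho = 1 - 6*180 / (10*(10^2 - 1)) = 1 - 1080/990 = -0.090909.
Step 4: Under H0, t = rho * sqrt((n-2)/(1-rho^2)) = -0.2582 ~ t(8).
Step 5: Two-sided p-value from the t-distribution with 8 df = 0.802772.
Step 6: alpha = 0.05. fail to reject H0.

rho = -0.0909, p = 0.802772, fail to reject H0 at alpha = 0.05.


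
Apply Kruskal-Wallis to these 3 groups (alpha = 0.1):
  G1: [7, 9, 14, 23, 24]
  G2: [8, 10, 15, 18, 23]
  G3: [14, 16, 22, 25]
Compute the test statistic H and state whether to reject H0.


Step 1: Combine all N = 14 observations and assign midranks.
sorted (value, group, rank): (7,G1,1), (8,G2,2), (9,G1,3), (10,G2,4), (14,G1,5.5), (14,G3,5.5), (15,G2,7), (16,G3,8), (18,G2,9), (22,G3,10), (23,G1,11.5), (23,G2,11.5), (24,G1,13), (25,G3,14)
Step 2: Sum ranks within each group.
R_1 = 34 (n_1 = 5)
R_2 = 33.5 (n_2 = 5)
R_3 = 37.5 (n_3 = 4)
Step 3: H = 12/(N(N+1)) * sum(R_i^2/n_i) - 3(N+1)
     = 12/(14*15) * (34^2/5 + 33.5^2/5 + 37.5^2/4) - 3*15
     = 0.057143 * 807.212 - 45
     = 1.126429.
Step 4: Ties present; correction factor C = 1 - 12/(14^3 - 14) = 0.995604. Corrected H = 1.126429 / 0.995604 = 1.131402.
Step 5: Under H0, H ~ chi^2(2); p-value = 0.567962.
Step 6: alpha = 0.1. fail to reject H0.

H = 1.1314, df = 2, p = 0.567962, fail to reject H0.
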